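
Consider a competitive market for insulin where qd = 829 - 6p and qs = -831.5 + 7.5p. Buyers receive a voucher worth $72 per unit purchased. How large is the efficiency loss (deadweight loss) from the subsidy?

Pre-subsidy: 829 - 6p = -831.5 + 7.5p gives p* = 123, q* = 91.
With the rebate, buyers effectively pay pb = ps − 72, where ps is the price sellers receive.
Demand in terms of ps becomes qd = 829 − 6(ps − 72) = 1261 - 6ps. Setting this equal to supply: 1261 - 6ps = -831.5 + 7.5ps, so ps = 155.
Buyers pay pb = 155 − 72 = 83; q' = -831.5 + 7.5·155 = 331.
The subsidy expands output by 331 − 91 = 240 past the efficient level; on those units the gap between marginal cost and willingness to pay runs from 0 up to 72.
DWL = ½ × 72 × 240 = 8640.

Deadweight loss = $8640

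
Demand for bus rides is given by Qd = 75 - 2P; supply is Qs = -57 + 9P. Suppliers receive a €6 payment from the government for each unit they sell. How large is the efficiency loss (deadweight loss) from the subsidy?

Pre-subsidy: 75 - 2P = -57 + 9P gives P* = 12, Q* = 51.
With the subsidy, sellers receive Ps = Pb + 6 for each unit, where Pb is the price buyers pay.
Supply in terms of Pb becomes Qs = -57 + 9(Pb + 6) = -3 + 9Pb. Setting this equal to demand: 75 - 2Pb = -3 + 9Pb, so Pb = 78/11.
Sellers receive Ps = 78/11 + 6 = 144/11; Q' = 75 − 2·(78/11) = 669/11.
The subsidy expands output by 669/11 − 51 = 108/11 past the efficient level; on those units the gap between marginal cost and willingness to pay runs from 0 up to 6.
DWL = ½ × 6 × 108/11 = 324/11.

Deadweight loss = 324/11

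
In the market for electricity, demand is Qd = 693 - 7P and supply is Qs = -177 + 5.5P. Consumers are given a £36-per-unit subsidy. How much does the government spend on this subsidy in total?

Pre-subsidy: 693 - 7P = -177 + 5.5P gives P* = 69.6, Q* = 205.8.
With the rebate, buyers effectively pay Pb = Ps − 36, where Ps is the price sellers receive.
Demand in terms of Ps becomes Qd = 693 − 7(Ps − 36) = 945 - 7Ps. Setting this equal to supply: 945 - 7Ps = -177 + 5.5Ps, so Ps = 89.76.
Buyers pay Pb = 89.76 − 36 = 53.76; Q' = -177 + 5.5·89.76 = 316.68.
Government outlay = subsidy × quantity = 36 × 316.68 = 11400.48.

Government cost = £11400.48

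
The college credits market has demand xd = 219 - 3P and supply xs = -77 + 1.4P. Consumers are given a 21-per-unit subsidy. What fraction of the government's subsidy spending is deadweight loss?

DWL / government spending = 7/26

Pre-subsidy: 219 - 3P = -77 + 1.4P gives P* = 740/11, x* = 189/11.
With the rebate, buyers effectively pay Pb = Ps − 21, where Ps is the price sellers receive.
Demand in terms of Ps becomes xd = 219 − 3(Ps − 21) = 282 - 3Ps. Setting this equal to supply: 282 - 3Ps = -77 + 1.4Ps, so Ps = 1795/22.
Buyers pay Pb = 1795/22 − 21 = 1333/22; x' = -77 + 1.4·(1795/22) = 819/22.
ΔCS = ½(189/11 + 819/22)(740/11 − 1333/22) = 175959/968; ΔPS = ½(189/11 + 819/22)(1795/22 − 740/11) = 377055/968.
Government spending = 21 × 819/22 = 17199/22.
DWL = ½ × 21 × (819/22 − 189/11) = 9261/44; fraction = (9261/44) / (17199/22) = 7/26.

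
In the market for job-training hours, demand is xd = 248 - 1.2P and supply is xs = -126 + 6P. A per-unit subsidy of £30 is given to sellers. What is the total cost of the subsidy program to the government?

Pre-subsidy: 248 - 1.2P = -126 + 6P gives P* = 935/18, x* = 557/3.
With the subsidy, sellers receive Ps = Pb + 30 for each unit, where Pb is the price buyers pay.
Supply in terms of Pb becomes xs = -126 + 6(Pb + 30) = 54 + 6Pb. Setting this equal to demand: 248 - 1.2Pb = 54 + 6Pb, so Pb = 485/18.
Sellers receive Ps = 485/18 + 30 = 1025/18; x' = 248 − 1.2·(485/18) = 647/3.
Government outlay = subsidy × quantity = 30 × 647/3 = 6470.

Government cost = £6470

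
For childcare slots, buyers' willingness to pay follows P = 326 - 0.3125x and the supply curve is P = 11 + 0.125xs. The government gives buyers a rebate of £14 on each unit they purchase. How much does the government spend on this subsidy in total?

Pre-subsidy: 326 - 0.3125x = 11 + 0.125x gives x* = 720 and P* = 101.
With the rebate, buyers effectively pay Pb = Ps − 14, where Ps is the price sellers receive.
On the curves, Pb = 326 - 0.3125x and Ps = 11 + 0.125x; the wedge Ps − Pb = 14 gives 11 + 0.125x − (326 - 0.3125x) = 14, so x' = 752.
Then Pb = 326 − 0.3125·752 = 91 and Ps = 11 + 0.125·752 = 105.
Government outlay = subsidy × quantity = 14 × 752 = 10528.

Government cost = £10528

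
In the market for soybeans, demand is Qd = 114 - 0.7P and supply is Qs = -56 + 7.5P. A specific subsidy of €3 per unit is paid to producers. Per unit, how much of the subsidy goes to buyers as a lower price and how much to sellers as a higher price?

Buyers gain 225/82 per unit; sellers gain 21/82 per unit

Pre-subsidy: 114 - 0.7P = -56 + 7.5P gives P* = 850/41, Q* = 4079/41.
With the subsidy, sellers receive Ps = Pb + 3 for each unit, where Pb is the price buyers pay.
Supply in terms of Pb becomes Qs = -56 + 7.5(Pb + 3) = -33.5 + 7.5Pb. Setting this equal to demand: 114 - 0.7Pb = -33.5 + 7.5Pb, so Pb = 1475/82.
Sellers receive Ps = 1475/82 + 3 = 1721/82; Q' = 114 − 0.7·(1475/82) = 16631/164.
Buyers' price falls by P* − Pb = 850/41 − 1475/82 = 225/82; sellers' price rises by Ps − P* = 1721/82 − 850/41 = 21/82.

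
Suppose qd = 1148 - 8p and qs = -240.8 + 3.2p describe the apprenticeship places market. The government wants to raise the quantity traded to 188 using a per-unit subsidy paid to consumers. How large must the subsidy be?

At q = 188, invert demand for the buyer price: pb = (1148 − 188)/8 = 120; invert supply for the seller price: ps = (188 − (-240.8))/3.2 = 134.
The subsidy must fill the gap: s = ps − pb = 134 − 120 = 14.

Required subsidy s = 14 per unit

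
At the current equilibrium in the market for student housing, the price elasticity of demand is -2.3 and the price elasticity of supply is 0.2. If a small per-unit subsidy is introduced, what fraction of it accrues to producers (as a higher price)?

Producer share = 0.92

For a small subsidy around the equilibrium, the benefit split depends on the relative slopes, which at a point are proportional to the elasticities.
Buyer share = εs/(εs + |εd|) = 0.2/(0.2 + 2.3) = 0.08; seller share = |εd|/(εs + |εd|) = 0.92.
So producers capture 0.92 of the subsidy.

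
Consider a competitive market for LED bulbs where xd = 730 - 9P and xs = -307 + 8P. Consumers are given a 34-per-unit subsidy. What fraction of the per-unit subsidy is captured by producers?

Producer share = 9/17

Pre-subsidy: 730 - 9P = -307 + 8P gives P* = 61, x* = 181.
With the rebate, buyers effectively pay Pb = Ps − 34, where Ps is the price sellers receive.
Demand in terms of Ps becomes xd = 730 − 9(Ps − 34) = 1036 - 9Ps. Setting this equal to supply: 1036 - 9Ps = -307 + 8Ps, so Ps = 79.
Buyers pay Pb = 79 − 34 = 45; x' = -307 + 8·79 = 325.
Buyers' price falls by P* − Pb = 61 − 45 = 16; sellers' price rises by Ps − P* = 79 − 61 = 18.
So producers capture 18/34 = 9/17 of each unit of subsidy.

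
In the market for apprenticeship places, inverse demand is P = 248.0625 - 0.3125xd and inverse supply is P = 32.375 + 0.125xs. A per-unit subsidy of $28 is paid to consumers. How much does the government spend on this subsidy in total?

Government cost = $15596

Pre-subsidy: 248.0625 - 0.3125x = 32.375 + 0.125x gives x* = 493 and P* = 94.
With the rebate, buyers effectively pay Pb = Ps − 28, where Ps is the price sellers receive.
On the curves, Pb = 248.0625 - 0.3125x and Ps = 32.375 + 0.125x; the wedge Ps − Pb = 28 gives 32.375 + 0.125x − (248.0625 - 0.3125x) = 28, so x' = 557.
Then Pb = 248.0625 − 0.3125·557 = 74 and Ps = 32.375 + 0.125·557 = 102.
Government outlay = subsidy × quantity = 28 × 557 = 15596.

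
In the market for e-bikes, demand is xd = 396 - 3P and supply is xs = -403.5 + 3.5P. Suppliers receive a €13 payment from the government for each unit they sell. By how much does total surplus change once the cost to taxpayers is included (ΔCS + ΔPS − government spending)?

Pre-subsidy: 396 - 3P = -403.5 + 3.5P gives P* = 123, x* = 27.
With the subsidy, sellers receive Ps = Pb + 13 for each unit, where Pb is the price buyers pay.
Supply in terms of Pb becomes xs = -403.5 + 3.5(Pb + 13) = -358 + 3.5Pb. Setting this equal to demand: 396 - 3Pb = -358 + 3.5Pb, so Pb = 116.
Sellers receive Ps = 116 + 13 = 129; x' = 396 − 3·116 = 48.
ΔCS = ½(27 + 48)(123 − 116) = 262.5; ΔPS = ½(27 + 48)(129 − 123) = 225.
Government spending = 13 × 48 = 624.
Net change = 262.5 + 225 − 624 = -136.5. The loss equals the DWL triangle ½·13·21.

Net change in total surplus = -€136.5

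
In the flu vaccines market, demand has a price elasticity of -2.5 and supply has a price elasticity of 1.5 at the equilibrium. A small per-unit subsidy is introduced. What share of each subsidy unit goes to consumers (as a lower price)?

For a small subsidy around the equilibrium, the benefit split depends on the relative slopes, which at a point are proportional to the elasticities.
Buyer share = εs/(εs + |εd|) = 1.5/(1.5 + 2.5) = 0.375; seller share = |εd|/(εs + |εd|) = 0.625.

Consumer share = 0.375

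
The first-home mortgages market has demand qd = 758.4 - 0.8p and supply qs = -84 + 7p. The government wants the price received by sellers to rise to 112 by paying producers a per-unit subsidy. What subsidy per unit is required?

At a seller price of 112, quantity supplied is -84 + 7·112 = 700.
Buyers absorb 700 only when they pay pb with 758.4 − 0.8·pb = 700, i.e. pb = 73.
s = ps − pb = 112 − 73 = 39.

Required subsidy s = 39 per unit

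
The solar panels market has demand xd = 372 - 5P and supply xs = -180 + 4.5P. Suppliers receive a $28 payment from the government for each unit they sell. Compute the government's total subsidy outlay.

Government cost = 78624/19

Pre-subsidy: 372 - 5P = -180 + 4.5P gives P* = 1104/19, x* = 1548/19.
With the subsidy, sellers receive Ps = Pb + 28 for each unit, where Pb is the price buyers pay.
Supply in terms of Pb becomes xs = -180 + 4.5(Pb + 28) = -54 + 4.5Pb. Setting this equal to demand: 372 - 5Pb = -54 + 4.5Pb, so Pb = 852/19.
Sellers receive Ps = 852/19 + 28 = 1384/19; x' = 372 − 5·(852/19) = 2808/19.
Government outlay = subsidy × quantity = 28 × 2808/19 = 78624/19.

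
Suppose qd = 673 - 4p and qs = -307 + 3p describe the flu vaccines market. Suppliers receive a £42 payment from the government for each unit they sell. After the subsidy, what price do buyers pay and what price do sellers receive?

Pre-subsidy: 673 - 4p = -307 + 3p gives p* = 140, q* = 113.
With the subsidy, sellers receive ps = pb + 42 for each unit, where pb is the price buyers pay.
Supply in terms of pb becomes qs = -307 + 3(pb + 42) = -181 + 3pb. Setting this equal to demand: 673 - 4pb = -181 + 3pb, so pb = 122.
Sellers receive ps = 122 + 42 = 164; q' = 673 − 4·122 = 185.

Buyers pay £122; sellers receive £164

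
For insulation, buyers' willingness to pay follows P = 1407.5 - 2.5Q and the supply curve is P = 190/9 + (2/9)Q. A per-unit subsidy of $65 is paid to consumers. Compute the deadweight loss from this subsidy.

Pre-subsidy: 1407.5 - 2.5Q = 190/9 + (2/9)Q gives Q* = 3565/7 and P* = 940/7.
With the rebate, buyers effectively pay Pb = Ps − 65, where Ps is the price sellers receive.
On the curves, Pb = 1407.5 - 2.5Q and Ps = 190/9 + (2/9)Q; the wedge Ps − Pb = 65 gives 190/9 + (2/9)Q − (1407.5 - 2.5Q) = 65, so Q' = 26125/49.
Then Pb = 1407.5 − 2.5·(26125/49) = 3655/49 and Ps = 190/9 + (2/9)·(26125/49) = 6840/49.
The subsidy expands output by 26125/49 − 3565/7 = 1170/49 past the efficient level; on those units the gap between marginal cost and willingness to pay runs from 0 up to 65.
DWL = ½ × 65 × 1170/49 = 38025/49.

Deadweight loss = 38025/49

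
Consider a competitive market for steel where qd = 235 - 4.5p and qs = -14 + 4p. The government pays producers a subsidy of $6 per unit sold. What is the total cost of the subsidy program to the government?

Government cost = 11820/17

Pre-subsidy: 235 - 4.5p = -14 + 4p gives p* = 498/17, q* = 1754/17.
With the subsidy, sellers receive ps = pb + 6 for each unit, where pb is the price buyers pay.
Supply in terms of pb becomes qs = -14 + 4(pb + 6) = 10 + 4pb. Setting this equal to demand: 235 - 4.5pb = 10 + 4pb, so pb = 450/17.
Sellers receive ps = 450/17 + 6 = 552/17; q' = 235 − 4.5·(450/17) = 1970/17.
Government outlay = subsidy × quantity = 6 × 1970/17 = 11820/17.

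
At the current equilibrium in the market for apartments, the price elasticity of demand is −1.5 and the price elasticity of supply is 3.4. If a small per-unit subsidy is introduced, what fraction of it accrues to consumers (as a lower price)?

Consumer share = 34/49

For a small subsidy around the equilibrium, the benefit split depends on the relative slopes, which at a point are proportional to the elasticities.
Buyer share = εs/(εs + |εd|) = 3.4/(3.4 + 1.5) = 34/49; seller share = |εd|/(εs + |εd|) = 15/49.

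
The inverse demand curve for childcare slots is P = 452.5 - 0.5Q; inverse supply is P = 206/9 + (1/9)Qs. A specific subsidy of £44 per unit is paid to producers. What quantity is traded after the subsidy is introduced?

Pre-subsidy: 452.5 - 0.5Q = 206/9 + (1/9)Q gives Q* = 703 and P* = 101.
With the subsidy, sellers receive Ps = Pb + 44 for each unit, where Pb is the price buyers pay.
On the curves, Pb = 452.5 - 0.5Q and Ps = 206/9 + (1/9)Q; the wedge Ps − Pb = 44 gives 206/9 + (1/9)Q − (452.5 - 0.5Q) = 44, so Q' = 775.
Then Pb = 452.5 − 0.5·775 = 65 and Ps = 206/9 + (1/9)·775 = 109.

Q' = 775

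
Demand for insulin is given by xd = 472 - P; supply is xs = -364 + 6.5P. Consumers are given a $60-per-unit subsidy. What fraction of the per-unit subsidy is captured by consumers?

Pre-subsidy: 472 - P = -364 + 6.5P gives P* = 1672/15, x* = 5408/15.
With the rebate, buyers effectively pay Pb = Ps − 60, where Ps is the price sellers receive.
Demand in terms of Ps becomes xd = 472 − 1(Ps − 60) = 532 - Ps. Setting this equal to supply: 532 - Ps = -364 + 6.5Ps, so Ps = 1792/15.
Buyers pay Pb = 1792/15 − 60 = 892/15; x' = -364 + 6.5·(1792/15) = 6188/15.
Buyers' price falls by P* − Pb = 1672/15 − 892/15 = 52; sellers' price rises by Ps − P* = 1792/15 − 1672/15 = 8.
So consumers capture 52/60 = 13/15 of each unit of subsidy.

Consumer share = 13/15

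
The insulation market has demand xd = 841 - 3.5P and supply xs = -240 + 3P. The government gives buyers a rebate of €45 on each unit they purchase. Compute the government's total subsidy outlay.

Government cost = 193995/13

Pre-subsidy: 841 - 3.5P = -240 + 3P gives P* = 2162/13, x* = 3366/13.
With the rebate, buyers effectively pay Pb = Ps − 45, where Ps is the price sellers receive.
Demand in terms of Ps becomes xd = 841 − 3.5(Ps − 45) = 998.5 - 3.5Ps. Setting this equal to supply: 998.5 - 3.5Ps = -240 + 3Ps, so Ps = 2477/13.
Buyers pay Pb = 2477/13 − 45 = 1892/13; x' = -240 + 3·(2477/13) = 4311/13.
Government outlay = subsidy × quantity = 45 × 4311/13 = 193995/13.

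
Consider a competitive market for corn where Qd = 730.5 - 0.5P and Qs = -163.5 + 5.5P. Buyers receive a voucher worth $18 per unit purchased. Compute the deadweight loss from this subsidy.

Deadweight loss = $74.25

Pre-subsidy: 730.5 - 0.5P = -163.5 + 5.5P gives P* = 149, Q* = 656.
With the rebate, buyers effectively pay Pb = Ps − 18, where Ps is the price sellers receive.
Demand in terms of Ps becomes Qd = 730.5 − 0.5(Ps − 18) = 739.5 - 0.5Ps. Setting this equal to supply: 739.5 - 0.5Ps = -163.5 + 5.5Ps, so Ps = 150.5.
Buyers pay Pb = 150.5 − 18 = 132.5; Q' = -163.5 + 5.5·150.5 = 664.25.
The subsidy expands output by 664.25 − 656 = 8.25 past the efficient level; on those units the gap between marginal cost and willingness to pay runs from 0 up to 18.
DWL = ½ × 18 × 8.25 = 74.25.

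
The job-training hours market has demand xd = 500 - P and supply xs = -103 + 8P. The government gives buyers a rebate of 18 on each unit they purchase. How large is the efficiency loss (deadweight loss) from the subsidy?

Pre-subsidy: 500 - P = -103 + 8P gives P* = 67, x* = 433.
With the rebate, buyers effectively pay Pb = Ps − 18, where Ps is the price sellers receive.
Demand in terms of Ps becomes xd = 500 − 1(Ps − 18) = 518 - Ps. Setting this equal to supply: 518 - Ps = -103 + 8Ps, so Ps = 69.
Buyers pay Pb = 69 − 18 = 51; x' = -103 + 8·69 = 449.
The subsidy expands output by 449 − 433 = 16 past the efficient level; on those units the gap between marginal cost and willingness to pay runs from 0 up to 18.
DWL = ½ × 18 × 16 = 144.

Deadweight loss = 144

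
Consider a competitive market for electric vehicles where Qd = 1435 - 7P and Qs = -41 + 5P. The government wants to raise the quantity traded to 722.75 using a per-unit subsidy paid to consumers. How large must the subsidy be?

At Q = 722.75, invert demand for the buyer price: Pb = (1435 − 722.75)/7 = 101.75; invert supply for the seller price: Ps = (722.75 − (-41))/5 = 152.75.
The subsidy must fill the gap: s = Ps − Pb = 152.75 − 101.75 = 51.

Required subsidy s = 51 per unit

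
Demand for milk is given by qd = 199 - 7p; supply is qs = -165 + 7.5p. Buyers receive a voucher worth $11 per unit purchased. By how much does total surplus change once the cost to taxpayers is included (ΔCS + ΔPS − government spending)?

Net change in total surplus = -12705/58

Pre-subsidy: 199 - 7p = -165 + 7.5p gives p* = 728/29, q* = 675/29.
With the rebate, buyers effectively pay pb = ps − 11, where ps is the price sellers receive.
Demand in terms of ps becomes qd = 199 − 7(ps − 11) = 276 - 7ps. Setting this equal to supply: 276 - 7ps = -165 + 7.5ps, so ps = 882/29.
Buyers pay pb = 882/29 − 11 = 563/29; q' = -165 + 7.5·(882/29) = 1830/29.
ΔCS = ½(675/29 + 1830/29)(728/29 − 563/29) = 413325/1682; ΔPS = ½(675/29 + 1830/29)(882/29 − 728/29) = 192885/841.
Government spending = 11 × 1830/29 = 20130/29.
Net change = 413325/1682 + 192885/841 − 20130/29 = -12705/58. The loss equals the DWL triangle ½·11·1155/29.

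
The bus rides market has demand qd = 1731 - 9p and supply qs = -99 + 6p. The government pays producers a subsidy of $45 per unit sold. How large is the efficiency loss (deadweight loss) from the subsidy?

Pre-subsidy: 1731 - 9p = -99 + 6p gives p* = 122, q* = 633.
With the subsidy, sellers receive ps = pb + 45 for each unit, where pb is the price buyers pay.
Supply in terms of pb becomes qs = -99 + 6(pb + 45) = 171 + 6pb. Setting this equal to demand: 1731 - 9pb = 171 + 6pb, so pb = 104.
Sellers receive ps = 104 + 45 = 149; q' = 1731 − 9·104 = 795.
The subsidy expands output by 795 − 633 = 162 past the efficient level; on those units the gap between marginal cost and willingness to pay runs from 0 up to 45.
DWL = ½ × 45 × 162 = 3645.

Deadweight loss = $3645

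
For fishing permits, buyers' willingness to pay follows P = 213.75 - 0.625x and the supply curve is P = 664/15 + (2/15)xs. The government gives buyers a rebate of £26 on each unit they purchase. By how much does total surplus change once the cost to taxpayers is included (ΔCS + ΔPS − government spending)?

Pre-subsidy: 213.75 - 0.625x = 664/15 + (2/15)x gives x* = 20338/91 and P* = 6740/91.
With the rebate, buyers effectively pay Pb = Ps − 26, where Ps is the price sellers receive.
On the curves, Pb = 213.75 - 0.625x and Ps = 664/15 + (2/15)x; the wedge Ps − Pb = 26 gives 664/15 + (2/15)x − (213.75 - 0.625x) = 26, so x' = 23458/91.
Then Pb = 213.75 − 0.625·(23458/91) = 4790/91 and Ps = 664/15 + (2/15)·(23458/91) = 7156/91.
ΔCS = ½(20338/91 + 23458/91)(6740/91 − 4790/91) = 3284700/637; ΔPS = ½(20338/91 + 23458/91)(7156/91 − 6740/91) = 700736/637.
Government spending = 26 × 23458/91 = 46916/7.
Net change = 3284700/637 + 700736/637 − 46916/7 = -3120/7. The loss equals the DWL triangle ½·26·240/7.

Net change in total surplus = -3120/7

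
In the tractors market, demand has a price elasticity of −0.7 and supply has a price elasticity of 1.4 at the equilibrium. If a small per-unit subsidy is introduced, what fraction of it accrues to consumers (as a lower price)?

For a small subsidy around the equilibrium, the benefit split depends on the relative slopes, which at a point are proportional to the elasticities.
Buyer share = εs/(εs + |εd|) = 1.4/(1.4 + 0.7) = 2/3; seller share = |εd|/(εs + |εd|) = 1/3.

Consumer share = 2/3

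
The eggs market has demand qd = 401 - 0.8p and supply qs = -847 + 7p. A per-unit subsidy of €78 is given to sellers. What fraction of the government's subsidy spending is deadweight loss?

Pre-subsidy: 401 - 0.8p = -847 + 7p gives p* = 160, q* = 273.
With the subsidy, sellers receive ps = pb + 78 for each unit, where pb is the price buyers pay.
Supply in terms of pb becomes qs = -847 + 7(pb + 78) = -301 + 7pb. Setting this equal to demand: 401 - 0.8pb = -301 + 7pb, so pb = 90.
Sellers receive ps = 90 + 78 = 168; q' = 401 − 0.8·90 = 329.
ΔCS = ½(273 + 329)(160 − 90) = 21070; ΔPS = ½(273 + 329)(168 − 160) = 2408.
Government spending = 78 × 329 = 25662.
DWL = ½ × 78 × (329 − 273) = 2184; fraction = 2184 / 25662 = 4/47.

DWL / government spending = 4/47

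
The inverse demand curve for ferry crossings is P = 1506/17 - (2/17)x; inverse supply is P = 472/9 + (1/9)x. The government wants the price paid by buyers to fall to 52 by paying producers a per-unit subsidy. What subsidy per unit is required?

At a buyer price of 52, quantity demanded is 753 − 8.5·52 = 311.
Sellers supply 311 only when they receive Ps = 472/9 + (1/9)·311 = 87.
s = Ps − Pb = 87 − 52 = 35.

Required subsidy s = 35 per unit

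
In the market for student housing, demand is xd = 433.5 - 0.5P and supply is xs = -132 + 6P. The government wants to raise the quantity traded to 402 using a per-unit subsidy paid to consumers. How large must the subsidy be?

Required subsidy s = 26 per unit

At x = 402, invert demand for the buyer price: Pb = (433.5 − 402)/0.5 = 63; invert supply for the seller price: Ps = (402 − (-132))/6 = 89.
The subsidy must fill the gap: s = Ps − Pb = 89 − 63 = 26.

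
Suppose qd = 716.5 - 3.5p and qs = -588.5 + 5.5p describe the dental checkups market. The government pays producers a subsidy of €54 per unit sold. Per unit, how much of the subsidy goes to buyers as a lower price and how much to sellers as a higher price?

Buyers gain €33 per unit; sellers gain €21 per unit

Pre-subsidy: 716.5 - 3.5p = -588.5 + 5.5p gives p* = 145, q* = 209.
With the subsidy, sellers receive ps = pb + 54 for each unit, where pb is the price buyers pay.
Supply in terms of pb becomes qs = -588.5 + 5.5(pb + 54) = -291.5 + 5.5pb. Setting this equal to demand: 716.5 - 3.5pb = -291.5 + 5.5pb, so pb = 112.
Sellers receive ps = 112 + 54 = 166; q' = 716.5 − 3.5·112 = 324.5.
Buyers' price falls by p* − pb = 145 − 112 = 33; sellers' price rises by ps − p* = 166 − 145 = 21.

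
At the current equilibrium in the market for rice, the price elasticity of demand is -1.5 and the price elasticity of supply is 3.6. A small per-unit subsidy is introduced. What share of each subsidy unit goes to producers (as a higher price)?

For a small subsidy around the equilibrium, the benefit split depends on the relative slopes, which at a point are proportional to the elasticities.
Buyer share = εs/(εs + |εd|) = 3.6/(3.6 + 1.5) = 12/17; seller share = |εd|/(εs + |εd|) = 5/17.
So producers capture 5/17 of the subsidy.

Producer share = 5/17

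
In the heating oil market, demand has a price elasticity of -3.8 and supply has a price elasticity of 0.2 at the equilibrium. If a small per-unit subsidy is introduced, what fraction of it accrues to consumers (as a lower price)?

For a small subsidy around the equilibrium, the benefit split depends on the relative slopes, which at a point are proportional to the elasticities.
Buyer share = εs/(εs + |εd|) = 0.2/(0.2 + 3.8) = 0.05; seller share = |εd|/(εs + |εd|) = 0.95.

Consumer share = 0.05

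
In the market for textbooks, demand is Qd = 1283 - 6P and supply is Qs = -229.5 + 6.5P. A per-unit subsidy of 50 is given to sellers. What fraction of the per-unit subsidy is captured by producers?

Producer share = 0.48

Pre-subsidy: 1283 - 6P = -229.5 + 6.5P gives P* = 121, Q* = 557.
With the subsidy, sellers receive Ps = Pb + 50 for each unit, where Pb is the price buyers pay.
Supply in terms of Pb becomes Qs = -229.5 + 6.5(Pb + 50) = 95.5 + 6.5Pb. Setting this equal to demand: 1283 - 6Pb = 95.5 + 6.5Pb, so Pb = 95.
Sellers receive Ps = 95 + 50 = 145; Q' = 1283 − 6·95 = 713.
Buyers' price falls by P* − Pb = 121 − 95 = 26; sellers' price rises by Ps − P* = 145 − 121 = 24.
So producers capture 24/50 = 0.48 of each unit of subsidy.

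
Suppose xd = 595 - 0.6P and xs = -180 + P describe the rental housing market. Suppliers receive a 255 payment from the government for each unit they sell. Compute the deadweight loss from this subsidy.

Pre-subsidy: 595 - 0.6P = -180 + P gives P* = 484.375, x* = 304.375.
With the subsidy, sellers receive Ps = Pb + 255 for each unit, where Pb is the price buyers pay.
Supply in terms of Pb becomes xs = -180 + 1(Pb + 255) = 75 + Pb. Setting this equal to demand: 595 - 0.6Pb = 75 + Pb, so Pb = 325.
Sellers receive Ps = 325 + 255 = 580; x' = 595 − 0.6·325 = 400.
The subsidy expands output by 400 − 304.375 = 95.625 past the efficient level; on those units the gap between marginal cost and willingness to pay runs from 0 up to 255.
DWL = ½ × 255 × 95.625 = 12192.1875.

Deadweight loss = 12192.1875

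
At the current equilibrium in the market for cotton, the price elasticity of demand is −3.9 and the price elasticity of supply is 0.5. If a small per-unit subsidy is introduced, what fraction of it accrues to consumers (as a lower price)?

For a small subsidy around the equilibrium, the benefit split depends on the relative slopes, which at a point are proportional to the elasticities.
Buyer share = εs/(εs + |εd|) = 0.5/(0.5 + 3.9) = 5/44; seller share = |εd|/(εs + |εd|) = 39/44.

Consumer share = 5/44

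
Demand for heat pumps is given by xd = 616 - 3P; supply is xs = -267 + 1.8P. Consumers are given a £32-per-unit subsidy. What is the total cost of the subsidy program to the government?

Government cost = £3204

Pre-subsidy: 616 - 3P = -267 + 1.8P gives P* = 4415/24, x* = 64.125.
With the rebate, buyers effectively pay Pb = Ps − 32, where Ps is the price sellers receive.
Demand in terms of Ps becomes xd = 616 − 3(Ps − 32) = 712 - 3Ps. Setting this equal to supply: 712 - 3Ps = -267 + 1.8Ps, so Ps = 4895/24.
Buyers pay Pb = 4895/24 − 32 = 4127/24; x' = -267 + 1.8·(4895/24) = 100.125.
Government outlay = subsidy × quantity = 32 × 100.125 = 3204.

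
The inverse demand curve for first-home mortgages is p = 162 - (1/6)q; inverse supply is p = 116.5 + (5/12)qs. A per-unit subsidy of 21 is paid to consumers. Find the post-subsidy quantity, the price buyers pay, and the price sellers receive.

Pre-subsidy: 162 - (1/6)q = 116.5 + (5/12)q gives q* = 78 and p* = 149.
With the rebate, buyers effectively pay pb = ps − 21, where ps is the price sellers receive.
On the curves, pb = 162 - (1/6)q and ps = 116.5 + (5/12)q; the wedge ps − pb = 21 gives 116.5 + (5/12)q − (162 - (1/6)q) = 21, so q' = 114.
Then pb = 162 − (1/6)·114 = 143 and ps = 116.5 + (5/12)·114 = 164.

q' = 114; buyers pay 143; sellers receive 164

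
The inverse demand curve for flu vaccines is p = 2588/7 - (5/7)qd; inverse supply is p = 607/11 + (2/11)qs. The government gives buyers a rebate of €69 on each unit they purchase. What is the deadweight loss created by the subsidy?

Pre-subsidy: 2588/7 - (5/7)q = 607/11 + (2/11)q gives q* = 351 and p* = 119.
With the rebate, buyers effectively pay pb = ps − 69, where ps is the price sellers receive.
On the curves, pb = 2588/7 - (5/7)q and ps = 607/11 + (2/11)q; the wedge ps − pb = 69 gives 607/11 + (2/11)q − (2588/7 - (5/7)q) = 69, so q' = 428.
Then pb = 2588/7 − (5/7)·428 = 64 and ps = 607/11 + (2/11)·428 = 133.
The subsidy expands output by 428 − 351 = 77 past the efficient level; on those units the gap between marginal cost and willingness to pay runs from 0 up to 69.
DWL = ½ × 69 × 77 = 2656.5.

Deadweight loss = €2656.5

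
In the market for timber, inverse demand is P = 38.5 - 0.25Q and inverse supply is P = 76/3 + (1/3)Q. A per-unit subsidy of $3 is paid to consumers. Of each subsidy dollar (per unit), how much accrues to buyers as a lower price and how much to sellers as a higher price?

Pre-subsidy: 38.5 - 0.25Q = 76/3 + (1/3)Q gives Q* = 158/7 and P* = 230/7.
With the rebate, buyers effectively pay Pb = Ps − 3, where Ps is the price sellers receive.
On the curves, Pb = 38.5 - 0.25Q and Ps = 76/3 + (1/3)Q; the wedge Ps − Pb = 3 gives 76/3 + (1/3)Q − (38.5 - 0.25Q) = 3, so Q' = 194/7.
Then Pb = 38.5 − 0.25·(194/7) = 221/7 and Ps = 76/3 + (1/3)·(194/7) = 242/7.
Buyers' price falls by P* − Pb = 230/7 − 221/7 = 9/7; sellers' price rises by Ps − P* = 242/7 − 230/7 = 12/7.

Buyers gain 9/7 per unit; sellers gain 12/7 per unit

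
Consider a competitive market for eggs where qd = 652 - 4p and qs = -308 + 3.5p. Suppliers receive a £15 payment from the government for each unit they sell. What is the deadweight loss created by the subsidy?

Pre-subsidy: 652 - 4p = -308 + 3.5p gives p* = 128, q* = 140.
With the subsidy, sellers receive ps = pb + 15 for each unit, where pb is the price buyers pay.
Supply in terms of pb becomes qs = -308 + 3.5(pb + 15) = -255.5 + 3.5pb. Setting this equal to demand: 652 - 4pb = -255.5 + 3.5pb, so pb = 121.
Sellers receive ps = 121 + 15 = 136; q' = 652 − 4·121 = 168.
The subsidy expands output by 168 − 140 = 28 past the efficient level; on those units the gap between marginal cost and willingness to pay runs from 0 up to 15.
DWL = ½ × 15 × 28 = 210.

Deadweight loss = £210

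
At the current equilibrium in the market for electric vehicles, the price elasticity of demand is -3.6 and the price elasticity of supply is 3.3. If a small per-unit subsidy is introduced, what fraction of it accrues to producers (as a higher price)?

Producer share = 12/23

For a small subsidy around the equilibrium, the benefit split depends on the relative slopes, which at a point are proportional to the elasticities.
Buyer share = εs/(εs + |εd|) = 3.3/(3.3 + 3.6) = 11/23; seller share = |εd|/(εs + |εd|) = 12/23.
So producers capture 12/23 of the subsidy.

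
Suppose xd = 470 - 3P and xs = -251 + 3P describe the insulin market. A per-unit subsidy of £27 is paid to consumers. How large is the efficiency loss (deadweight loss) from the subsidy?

Pre-subsidy: 470 - 3P = -251 + 3P gives P* = 721/6, x* = 109.5.
With the rebate, buyers effectively pay Pb = Ps − 27, where Ps is the price sellers receive.
Demand in terms of Ps becomes xd = 470 − 3(Ps − 27) = 551 - 3Ps. Setting this equal to supply: 551 - 3Ps = -251 + 3Ps, so Ps = 401/3.
Buyers pay Pb = 401/3 − 27 = 320/3; x' = -251 + 3·(401/3) = 150.
The subsidy expands output by 150 − 109.5 = 40.5 past the efficient level; on those units the gap between marginal cost and willingness to pay runs from 0 up to 27.
DWL = ½ × 27 × 40.5 = 546.75.

Deadweight loss = £546.75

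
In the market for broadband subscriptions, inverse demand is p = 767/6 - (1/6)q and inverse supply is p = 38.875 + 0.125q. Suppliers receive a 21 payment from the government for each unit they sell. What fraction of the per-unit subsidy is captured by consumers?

Consumer share = 4/7

Pre-subsidy: 767/6 - (1/6)q = 38.875 + 0.125q gives q* = 305 and p* = 77.
With the subsidy, sellers receive ps = pb + 21 for each unit, where pb is the price buyers pay.
On the curves, pb = 767/6 - (1/6)q and ps = 38.875 + 0.125q; the wedge ps − pb = 21 gives 38.875 + 0.125q − (767/6 - (1/6)q) = 21, so q' = 377.
Then pb = 767/6 − (1/6)·377 = 65 and ps = 38.875 + 0.125·377 = 86.
Buyers' price falls by p* − pb = 77 − 65 = 12; sellers' price rises by ps − p* = 86 − 77 = 9.
So consumers capture 12/21 = 4/7 of each unit of subsidy.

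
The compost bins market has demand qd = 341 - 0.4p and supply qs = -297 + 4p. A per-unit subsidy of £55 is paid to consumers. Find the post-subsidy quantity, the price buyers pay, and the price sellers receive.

q' = 303; buyers pay £95; sellers receive £150

Pre-subsidy: 341 - 0.4p = -297 + 4p gives p* = 145, q* = 283.
With the rebate, buyers effectively pay pb = ps − 55, where ps is the price sellers receive.
Demand in terms of ps becomes qd = 341 − 0.4(ps − 55) = 363 - 0.4ps. Setting this equal to supply: 363 - 0.4ps = -297 + 4ps, so ps = 150.
Buyers pay pb = 150 − 55 = 95; q' = -297 + 4·150 = 303.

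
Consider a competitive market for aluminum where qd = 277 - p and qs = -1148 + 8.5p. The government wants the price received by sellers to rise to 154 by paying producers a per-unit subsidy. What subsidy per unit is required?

At a seller price of 154, quantity supplied is -1148 + 8.5·154 = 161.
Buyers absorb 161 only when they pay pb with 277 − 1·pb = 161, i.e. pb = 116.
s = ps − pb = 154 − 116 = 38.

Required subsidy s = 38 per unit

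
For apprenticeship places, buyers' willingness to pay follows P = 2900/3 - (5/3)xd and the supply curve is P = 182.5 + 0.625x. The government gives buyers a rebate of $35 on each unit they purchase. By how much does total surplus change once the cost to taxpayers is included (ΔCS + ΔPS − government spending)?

Pre-subsidy: 2900/3 - (5/3)x = 182.5 + 0.625x gives x* = 3764/11 and P* = 4360/11.
With the rebate, buyers effectively pay Pb = Ps − 35, where Ps is the price sellers receive.
On the curves, Pb = 2900/3 - (5/3)x and Ps = 182.5 + 0.625x; the wedge Ps − Pb = 35 gives 182.5 + 0.625x − (2900/3 - (5/3)x) = 35, so x' = 3932/11.
Then Pb = 2900/3 − (5/3)·(3932/11) = 4080/11 and Ps = 182.5 + 0.625·(3932/11) = 4465/11.
ΔCS = ½(3764/11 + 3932/11)(4360/11 − 4080/11) = 1077440/121; ΔPS = ½(3764/11 + 3932/11)(4465/11 − 4360/11) = 404040/121.
Government spending = 35 × 3932/11 = 137620/11.
Net change = 1077440/121 + 404040/121 − 137620/11 = -2940/11. The loss equals the DWL triangle ½·35·168/11.

Net change in total surplus = -2940/11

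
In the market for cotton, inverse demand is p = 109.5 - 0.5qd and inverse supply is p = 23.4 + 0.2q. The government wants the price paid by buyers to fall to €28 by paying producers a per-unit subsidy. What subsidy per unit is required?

Required subsidy s = €28 per unit

At a buyer price of 28, quantity demanded is 219 − 2·28 = 163.
Sellers supply 163 only when they receive ps = 23.4 + 0.2·163 = 56.
s = ps − pb = 56 − 28 = 28.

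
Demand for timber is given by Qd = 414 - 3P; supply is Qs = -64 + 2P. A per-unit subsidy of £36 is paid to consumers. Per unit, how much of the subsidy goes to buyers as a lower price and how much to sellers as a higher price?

Buyers gain £14.4 per unit; sellers gain £21.6 per unit

Pre-subsidy: 414 - 3P = -64 + 2P gives P* = 95.6, Q* = 127.2.
With the rebate, buyers effectively pay Pb = Ps − 36, where Ps is the price sellers receive.
Demand in terms of Ps becomes Qd = 414 − 3(Ps − 36) = 522 - 3Ps. Setting this equal to supply: 522 - 3Ps = -64 + 2Ps, so Ps = 117.2.
Buyers pay Pb = 117.2 − 36 = 81.2; Q' = -64 + 2·117.2 = 170.4.
Buyers' price falls by P* − Pb = 95.6 − 81.2 = 14.4; sellers' price rises by Ps − P* = 117.2 − 95.6 = 21.6.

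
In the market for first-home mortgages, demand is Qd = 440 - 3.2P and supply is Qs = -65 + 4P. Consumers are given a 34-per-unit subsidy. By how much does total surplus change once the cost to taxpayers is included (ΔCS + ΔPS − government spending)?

Pre-subsidy: 440 - 3.2P = -65 + 4P gives P* = 2525/36, Q* = 1940/9.
With the rebate, buyers effectively pay Pb = Ps − 34, where Ps is the price sellers receive.
Demand in terms of Ps becomes Qd = 440 − 3.2(Ps − 34) = 548.8 - 3.2Ps. Setting this equal to supply: 548.8 - 3.2Ps = -65 + 4Ps, so Ps = 85.25.
Buyers pay Pb = 85.25 − 34 = 51.25; Q' = -65 + 4·85.25 = 276.
ΔCS = ½(1940/9 + 276)(2525/36 − 51.25) = 376040/81; ΔPS = ½(1940/9 + 276)(85.25 − 2525/36) = 300832/81.
Government spending = 34 × 276 = 9384.
Net change = 376040/81 + 300832/81 − 9384 = -9248/9. The loss equals the DWL triangle ½·34·544/9.

Net change in total surplus = -9248/9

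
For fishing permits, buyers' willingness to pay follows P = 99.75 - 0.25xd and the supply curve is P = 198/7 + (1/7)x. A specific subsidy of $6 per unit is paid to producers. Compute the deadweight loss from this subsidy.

Pre-subsidy: 99.75 - 0.25x = 198/7 + (1/7)x gives x* = 2001/11 and P* = 597/11.
With the subsidy, sellers receive Ps = Pb + 6 for each unit, where Pb is the price buyers pay.
On the curves, Pb = 99.75 - 0.25x and Ps = 198/7 + (1/7)x; the wedge Ps − Pb = 6 gives 198/7 + (1/7)x − (99.75 - 0.25x) = 6, so x' = 2169/11.
Then Pb = 99.75 − 0.25·(2169/11) = 555/11 and Ps = 198/7 + (1/7)·(2169/11) = 621/11.
The subsidy expands output by 2169/11 − 2001/11 = 168/11 past the efficient level; on those units the gap between marginal cost and willingness to pay runs from 0 up to 6.
DWL = ½ × 6 × 168/11 = 504/11.

Deadweight loss = 504/11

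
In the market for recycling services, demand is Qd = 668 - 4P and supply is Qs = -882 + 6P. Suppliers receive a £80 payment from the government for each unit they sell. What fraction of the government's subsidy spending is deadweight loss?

DWL / government spending = 0.4

Pre-subsidy: 668 - 4P = -882 + 6P gives P* = 155, Q* = 48.
With the subsidy, sellers receive Ps = Pb + 80 for each unit, where Pb is the price buyers pay.
Supply in terms of Pb becomes Qs = -882 + 6(Pb + 80) = -402 + 6Pb. Setting this equal to demand: 668 - 4Pb = -402 + 6Pb, so Pb = 107.
Sellers receive Ps = 107 + 80 = 187; Q' = 668 − 4·107 = 240.
ΔCS = ½(48 + 240)(155 − 107) = 6912; ΔPS = ½(48 + 240)(187 − 155) = 4608.
Government spending = 80 × 240 = 19200.
DWL = ½ × 80 × (240 − 48) = 7680; fraction = 7680 / 19200 = 0.4.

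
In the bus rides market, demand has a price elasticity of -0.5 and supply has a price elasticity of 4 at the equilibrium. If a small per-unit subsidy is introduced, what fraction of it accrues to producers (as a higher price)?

Producer share = 1/9

For a small subsidy around the equilibrium, the benefit split depends on the relative slopes, which at a point are proportional to the elasticities.
Buyer share = εs/(εs + |εd|) = 4/(4 + 0.5) = 8/9; seller share = |εd|/(εs + |εd|) = 1/9.
So producers capture 1/9 of the subsidy.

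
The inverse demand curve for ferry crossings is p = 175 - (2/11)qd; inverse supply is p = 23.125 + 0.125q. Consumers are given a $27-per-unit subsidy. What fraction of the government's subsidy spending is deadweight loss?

Pre-subsidy: 175 - (2/11)q = 23.125 + 0.125q gives q* = 495 and p* = 85.
With the rebate, buyers effectively pay pb = ps − 27, where ps is the price sellers receive.
On the curves, pb = 175 - (2/11)q and ps = 23.125 + 0.125q; the wedge ps − pb = 27 gives 23.125 + 0.125q − (175 - (2/11)q) = 27, so q' = 583.
Then pb = 175 − (2/11)·583 = 69 and ps = 23.125 + 0.125·583 = 96.
ΔCS = ½(495 + 583)(85 − 69) = 8624; ΔPS = ½(495 + 583)(96 − 85) = 5929.
Government spending = 27 × 583 = 15741.
DWL = ½ × 27 × (583 − 495) = 1188; fraction = 1188 / 15741 = 4/53.

DWL / government spending = 4/53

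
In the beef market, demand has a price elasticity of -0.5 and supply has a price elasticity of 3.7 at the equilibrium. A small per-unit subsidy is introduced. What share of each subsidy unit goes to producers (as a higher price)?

Producer share = 5/42

For a small subsidy around the equilibrium, the benefit split depends on the relative slopes, which at a point are proportional to the elasticities.
Buyer share = εs/(εs + |εd|) = 3.7/(3.7 + 0.5) = 37/42; seller share = |εd|/(εs + |εd|) = 5/42.
So producers capture 5/42 of the subsidy.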